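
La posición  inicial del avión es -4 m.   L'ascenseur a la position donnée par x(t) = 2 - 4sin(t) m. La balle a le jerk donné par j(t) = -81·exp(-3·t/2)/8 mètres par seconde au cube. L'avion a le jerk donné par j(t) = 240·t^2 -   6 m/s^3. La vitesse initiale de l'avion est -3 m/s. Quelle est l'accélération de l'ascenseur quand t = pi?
Nous devons dériver notre équation de la position x(t) = 2 - 4·sin(t) 2 fois. En prenant d/dt de x(t), nous trouvons v(t) = -4·cos(t). La dérivée de la vitesse donne l'accélération: a(t) = 4·sin(t). Nous avons l'accélération a(t) = 4·sin(t). En substituant t = pi: a(pi) = 0.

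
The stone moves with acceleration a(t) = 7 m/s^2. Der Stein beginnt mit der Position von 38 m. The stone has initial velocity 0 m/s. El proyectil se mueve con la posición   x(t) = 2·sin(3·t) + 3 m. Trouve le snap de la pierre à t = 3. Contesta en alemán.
Ausgehend von der Beschleunigung a(t) = 7, nehmen wir 2 Ableitungen. Durch Ableiten von der Beschleunigung erhalten wir den Ruck: j(t) = 0. Durch Ableiten von dem Ruck erhalten wir den Snap: s(t) = 0. Mit s(t) = 0 und Einsetzen von t = 3, finden wir s = 0.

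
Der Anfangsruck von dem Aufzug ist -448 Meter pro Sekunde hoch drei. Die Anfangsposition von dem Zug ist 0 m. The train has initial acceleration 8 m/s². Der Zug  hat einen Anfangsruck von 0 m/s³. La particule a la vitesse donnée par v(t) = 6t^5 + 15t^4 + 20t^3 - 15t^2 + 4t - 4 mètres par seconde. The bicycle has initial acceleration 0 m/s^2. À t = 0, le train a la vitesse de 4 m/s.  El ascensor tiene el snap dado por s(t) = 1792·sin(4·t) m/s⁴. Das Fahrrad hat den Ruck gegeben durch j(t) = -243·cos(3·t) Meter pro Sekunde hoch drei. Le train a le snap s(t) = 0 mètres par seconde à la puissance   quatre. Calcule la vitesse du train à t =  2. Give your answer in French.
En partant du snap s(t) = 0, nous prenons 3 primitives. L'intégrale du snap, avec j(0) = 0, donne le jerk: j(t) = 0. La primitive du jerk est l'accélération. En utilisant a(0) = 8, nous obtenons a(t) = 8. En prenant ∫a(t)dt et en appliquant v(0) = 4, nous trouvons v(t) = 8·t + 4. De l'équation de la vitesse v(t) = 8·t + 4, nous substituons t = 2 pour obtenir v = 20.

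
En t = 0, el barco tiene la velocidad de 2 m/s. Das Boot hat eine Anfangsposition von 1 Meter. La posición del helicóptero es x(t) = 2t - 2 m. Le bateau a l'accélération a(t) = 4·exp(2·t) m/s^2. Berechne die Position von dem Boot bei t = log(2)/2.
Wir müssen unsere Gleichung für die Beschleunigung a(t) = 4·exp(2·t) 2-mal integrieren. Die Stammfunktion von der Beschleunigung ist die Geschwindigkeit. Mit v(0) = 2 erhalten wir v(t) = 2·exp(2·t). Die Stammfunktion von der Geschwindigkeit ist die Position. Mit x(0) = 1 erhalten wir x(t) = exp(2·t). Aus der Gleichung für die Position x(t) = exp(2·t), setzen wir t = log(2)/2 ein und erhalten x = 2.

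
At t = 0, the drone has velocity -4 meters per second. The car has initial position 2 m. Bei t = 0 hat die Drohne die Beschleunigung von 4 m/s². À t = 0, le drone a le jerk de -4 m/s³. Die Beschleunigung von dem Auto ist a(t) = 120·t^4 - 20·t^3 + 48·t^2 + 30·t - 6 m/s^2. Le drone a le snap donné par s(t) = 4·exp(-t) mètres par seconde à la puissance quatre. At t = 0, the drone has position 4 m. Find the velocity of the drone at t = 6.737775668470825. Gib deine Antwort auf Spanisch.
Para resolver esto, necesitamos tomar 3 integrales de nuestra ecuación del snap s(t) = 4·exp(-t). Integrando el snap y usando la condición inicial j(0) = -4, obtenemos j(t) = -4·exp(-t). La integral de la sacudida, con a(0) = 4, da la aceleración: a(t) = 4·exp(-t). Integrando la aceleración y usando la condición inicial v(0) = -4, obtenemos v(t) = -4·exp(-t). Tenemos la velocidad v(t) = -4·exp(-t). Sustituyendo t = 6.737775668470825: v(6.737775668470825) = -0.00474112273522756.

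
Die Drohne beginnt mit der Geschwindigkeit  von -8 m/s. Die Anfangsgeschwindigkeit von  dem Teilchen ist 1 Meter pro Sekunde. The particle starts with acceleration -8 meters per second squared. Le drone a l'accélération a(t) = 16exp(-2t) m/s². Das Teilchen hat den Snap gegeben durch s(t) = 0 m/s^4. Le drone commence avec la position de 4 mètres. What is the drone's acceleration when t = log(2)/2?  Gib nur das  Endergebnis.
a(log(2)/2) = 8.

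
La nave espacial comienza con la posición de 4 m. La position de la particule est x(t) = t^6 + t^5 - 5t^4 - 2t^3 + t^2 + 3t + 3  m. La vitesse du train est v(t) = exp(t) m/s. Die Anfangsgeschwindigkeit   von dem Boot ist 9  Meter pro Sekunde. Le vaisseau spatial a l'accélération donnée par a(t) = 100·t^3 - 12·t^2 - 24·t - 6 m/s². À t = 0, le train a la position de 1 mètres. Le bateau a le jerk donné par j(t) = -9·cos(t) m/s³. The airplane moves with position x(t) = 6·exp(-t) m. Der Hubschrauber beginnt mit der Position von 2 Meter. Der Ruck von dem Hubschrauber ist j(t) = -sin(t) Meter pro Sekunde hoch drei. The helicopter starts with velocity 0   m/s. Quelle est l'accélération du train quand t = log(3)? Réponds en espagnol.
Partiendo de la velocidad v(t) = exp(t), tomamos 1 derivada. Tomando d/dt de v(t), encontramos a(t) = exp(t). Usando a(t) = exp(t) y sustituyendo t = log(3), encontramos a = 3.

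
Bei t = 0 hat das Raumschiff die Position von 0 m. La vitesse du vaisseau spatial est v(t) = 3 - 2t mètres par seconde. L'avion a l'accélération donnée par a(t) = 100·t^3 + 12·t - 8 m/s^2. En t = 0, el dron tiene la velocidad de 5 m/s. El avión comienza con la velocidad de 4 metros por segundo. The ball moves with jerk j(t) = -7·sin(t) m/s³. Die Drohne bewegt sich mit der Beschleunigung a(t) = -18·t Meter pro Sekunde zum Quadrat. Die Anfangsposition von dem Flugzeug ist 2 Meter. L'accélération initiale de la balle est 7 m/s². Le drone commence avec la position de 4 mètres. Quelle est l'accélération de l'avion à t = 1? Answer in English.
Using a(t) = 100·t^3 + 12·t - 8 and substituting t = 1, we find a = 104.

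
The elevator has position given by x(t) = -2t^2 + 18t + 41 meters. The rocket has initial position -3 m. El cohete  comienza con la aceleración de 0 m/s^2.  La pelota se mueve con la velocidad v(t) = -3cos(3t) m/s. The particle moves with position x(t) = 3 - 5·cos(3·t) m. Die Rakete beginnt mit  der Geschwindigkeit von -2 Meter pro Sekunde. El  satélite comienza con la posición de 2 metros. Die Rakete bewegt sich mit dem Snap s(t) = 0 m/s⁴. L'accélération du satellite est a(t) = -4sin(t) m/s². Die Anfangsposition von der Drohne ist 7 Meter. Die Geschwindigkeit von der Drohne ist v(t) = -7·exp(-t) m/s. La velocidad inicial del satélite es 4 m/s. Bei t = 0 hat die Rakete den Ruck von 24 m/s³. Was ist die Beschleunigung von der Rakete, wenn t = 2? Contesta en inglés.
To find the answer, we compute 2 integrals of s(t) = 0. Taking ∫s(t)dt and applying j(0) = 24, we find j(t) = 24. Finding the antiderivative of j(t) and using a(0) = 0: a(t) = 24·t. Using a(t) = 24·t and substituting t = 2, we find a = 48.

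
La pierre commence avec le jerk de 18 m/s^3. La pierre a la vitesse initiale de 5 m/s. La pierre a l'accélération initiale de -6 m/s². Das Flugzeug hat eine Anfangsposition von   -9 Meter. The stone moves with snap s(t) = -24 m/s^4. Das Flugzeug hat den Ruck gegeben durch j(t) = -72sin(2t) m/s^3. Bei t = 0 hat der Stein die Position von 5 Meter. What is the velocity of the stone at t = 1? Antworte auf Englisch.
To find the answer, we compute 3 integrals of s(t) = -24. Integrating snap and using the initial condition j(0) = 18, we get j(t) = 18 - 24·t. Integrating jerk and using the initial condition a(0) = -6, we get a(t) = -12·t^2 + 18·t - 6. Taking ∫a(t)dt and applying v(0) = 5, we find v(t) = -4·t^3 + 9·t^2 - 6·t + 5. We have velocity v(t) = -4·t^3 + 9·t^2 - 6·t + 5. Substituting t = 1: v(1) = 4.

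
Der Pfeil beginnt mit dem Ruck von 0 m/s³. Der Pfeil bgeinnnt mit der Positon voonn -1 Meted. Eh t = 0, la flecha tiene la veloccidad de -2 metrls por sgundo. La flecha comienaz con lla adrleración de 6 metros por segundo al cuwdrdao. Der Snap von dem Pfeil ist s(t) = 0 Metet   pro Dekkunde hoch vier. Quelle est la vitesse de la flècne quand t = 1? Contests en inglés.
Starting from snap s(t) = 0, we take 3 integrals. Taking ∫s(t)dt and applying j(0) = 0, we find j(t) = 0. Integrating jerk and using the initial condition a(0) = 6, we get a(t) = 6. The integral of acceleration, with v(0) = -2, gives velocity: v(t) = 6·t - 2. Using v(t) = 6·t - 2 and substituting t = 1, we find v = 4.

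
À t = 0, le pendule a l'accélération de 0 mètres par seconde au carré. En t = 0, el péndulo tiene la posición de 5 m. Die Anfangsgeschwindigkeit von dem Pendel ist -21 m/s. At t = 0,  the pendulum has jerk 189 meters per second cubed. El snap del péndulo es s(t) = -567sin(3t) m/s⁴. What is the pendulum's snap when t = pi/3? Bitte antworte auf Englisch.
We have snap s(t) = -567·sin(3·t). Substituting t = pi/3: s(pi/3) = 0.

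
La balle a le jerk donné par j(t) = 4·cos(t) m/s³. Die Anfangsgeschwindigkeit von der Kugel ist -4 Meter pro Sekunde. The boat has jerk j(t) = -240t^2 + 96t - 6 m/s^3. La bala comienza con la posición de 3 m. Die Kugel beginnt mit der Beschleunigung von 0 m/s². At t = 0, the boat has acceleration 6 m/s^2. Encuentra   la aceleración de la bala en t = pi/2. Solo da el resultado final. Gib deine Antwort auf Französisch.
La réponse est 4.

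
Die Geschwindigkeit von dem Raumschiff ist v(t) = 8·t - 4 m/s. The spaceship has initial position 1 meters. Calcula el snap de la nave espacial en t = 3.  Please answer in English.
Starting from velocity v(t) = 8·t - 4, we take 3 derivatives. Differentiating velocity, we get acceleration: a(t) = 8. The derivative of acceleration gives jerk: j(t) = 0. Taking d/dt of j(t), we find s(t) = 0. We have snap s(t) = 0. Substituting t = 3: s(3) = 0.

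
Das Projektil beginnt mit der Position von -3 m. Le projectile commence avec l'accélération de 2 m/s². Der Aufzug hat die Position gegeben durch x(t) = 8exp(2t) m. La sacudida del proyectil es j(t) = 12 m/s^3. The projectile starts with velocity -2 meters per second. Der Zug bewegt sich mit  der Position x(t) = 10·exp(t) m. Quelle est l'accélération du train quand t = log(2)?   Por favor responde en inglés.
We must differentiate our position equation x(t) = 10·exp(t) 2 times. Taking d/dt of x(t), we find v(t) = 10·exp(t). The derivative of velocity gives acceleration: a(t) = 10·exp(t). From the given acceleration equation a(t) = 10·exp(t), we substitute t = log(2) to get a = 20.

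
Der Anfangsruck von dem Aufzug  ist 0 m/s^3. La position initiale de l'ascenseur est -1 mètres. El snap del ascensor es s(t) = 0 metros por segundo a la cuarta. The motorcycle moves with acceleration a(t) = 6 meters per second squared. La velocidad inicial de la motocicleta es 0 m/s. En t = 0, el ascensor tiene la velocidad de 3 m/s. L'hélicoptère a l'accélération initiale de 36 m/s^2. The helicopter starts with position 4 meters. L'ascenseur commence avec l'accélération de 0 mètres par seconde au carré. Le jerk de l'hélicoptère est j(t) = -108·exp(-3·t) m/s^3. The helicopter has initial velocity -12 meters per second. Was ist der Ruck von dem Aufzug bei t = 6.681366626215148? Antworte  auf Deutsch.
Wir müssen das Integral unserer Gleichung für den Snap s(t) = 0 1-mal finden. Durch Integration von dem Snap und Verwendung der Anfangsbedingung j(0) = 0, erhalten wir j(t) = 0. Wir haben den Ruck j(t) = 0. Durch Einsetzen von t = 6.681366626215148: j(6.681366626215148) = 0.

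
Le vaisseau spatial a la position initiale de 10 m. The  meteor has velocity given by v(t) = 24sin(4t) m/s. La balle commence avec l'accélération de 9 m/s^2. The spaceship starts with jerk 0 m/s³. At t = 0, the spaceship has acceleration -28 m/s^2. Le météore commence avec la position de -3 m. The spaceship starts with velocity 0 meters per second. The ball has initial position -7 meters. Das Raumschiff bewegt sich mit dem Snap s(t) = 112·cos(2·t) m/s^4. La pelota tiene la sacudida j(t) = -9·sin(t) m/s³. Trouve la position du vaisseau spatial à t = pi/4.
Nous devons intégrer notre équation du snap s(t) = 112·cos(2·t) 4 fois. En prenant ∫s(t)dt et en appliquant j(0) = 0, nous trouvons j(t) = 56·sin(2·t). La primitive du jerk est l'accélération. En utilisant a(0) = -28, nous obtenons a(t) = -28·cos(2·t). L'intégrale de l'accélération, avec v(0) = 0, donne la vitesse: v(t) = -14·sin(2·t). La primitive de la vitesse, avec x(0) = 10, donne la position: x(t) = 7·cos(2·t) + 3. En utilisant x(t) = 7·cos(2·t) + 3 et en substituant t = pi/4, nous trouvons x = 3.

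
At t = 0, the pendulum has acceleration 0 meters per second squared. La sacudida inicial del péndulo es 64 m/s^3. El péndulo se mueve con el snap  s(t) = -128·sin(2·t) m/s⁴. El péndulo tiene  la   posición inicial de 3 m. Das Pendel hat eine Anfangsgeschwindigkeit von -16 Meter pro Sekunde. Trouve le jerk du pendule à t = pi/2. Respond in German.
Ausgehend von dem Snap s(t) = -128·sin(2·t), nehmen wir 1 Stammfunktion. Durch Integration von dem Snap und Verwendung der Anfangsbedingung j(0) = 64, erhalten wir j(t) = 64·cos(2·t). Mit j(t) = 64·cos(2·t) und Einsetzen von t = pi/2, finden wir j = -64.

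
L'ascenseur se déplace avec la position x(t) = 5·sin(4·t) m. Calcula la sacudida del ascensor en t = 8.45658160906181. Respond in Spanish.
Partiendo de la posición x(t) = 5·sin(4·t), tomamos 3 derivadas. Derivando la posición, obtenemos la velocidad: v(t) = 20·cos(4·t). Derivando la velocidad, obtenemos la aceleración: a(t) = -80·sin(4·t). Tomando d/dt de a(t), encontramos j(t) = -320·cos(4·t). Usando j(t) = -320·cos(4·t) y sustituyendo t = 8.45658160906181, encontramos j = 238.201107696124.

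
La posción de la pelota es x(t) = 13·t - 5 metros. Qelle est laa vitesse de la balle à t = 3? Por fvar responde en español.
Para resolver esto, necesitamos tomar 1 derivada de nuestra ecuación de la posición x(t) = 13·t - 5. Derivando la posición, obtenemos la velocidad: v(t) = 13. De la ecuación de la velocidad v(t) = 13, sustituimos t = 3 para obtener v = 13.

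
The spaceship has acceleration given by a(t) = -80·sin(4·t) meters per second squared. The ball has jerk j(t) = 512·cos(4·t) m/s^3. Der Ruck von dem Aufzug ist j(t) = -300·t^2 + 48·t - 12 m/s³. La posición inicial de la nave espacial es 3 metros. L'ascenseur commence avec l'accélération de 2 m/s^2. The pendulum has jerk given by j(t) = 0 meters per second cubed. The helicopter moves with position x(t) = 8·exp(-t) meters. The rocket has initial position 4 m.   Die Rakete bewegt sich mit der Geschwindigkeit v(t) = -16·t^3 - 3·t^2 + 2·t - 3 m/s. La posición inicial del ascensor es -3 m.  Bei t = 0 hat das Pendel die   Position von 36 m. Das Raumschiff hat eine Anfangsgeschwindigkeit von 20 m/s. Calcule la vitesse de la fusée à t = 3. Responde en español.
De la ecuación de la velocidad v(t) = -16·t^3 - 3·t^2 + 2·t - 3, sustituimos t = 3 para obtener v = -456.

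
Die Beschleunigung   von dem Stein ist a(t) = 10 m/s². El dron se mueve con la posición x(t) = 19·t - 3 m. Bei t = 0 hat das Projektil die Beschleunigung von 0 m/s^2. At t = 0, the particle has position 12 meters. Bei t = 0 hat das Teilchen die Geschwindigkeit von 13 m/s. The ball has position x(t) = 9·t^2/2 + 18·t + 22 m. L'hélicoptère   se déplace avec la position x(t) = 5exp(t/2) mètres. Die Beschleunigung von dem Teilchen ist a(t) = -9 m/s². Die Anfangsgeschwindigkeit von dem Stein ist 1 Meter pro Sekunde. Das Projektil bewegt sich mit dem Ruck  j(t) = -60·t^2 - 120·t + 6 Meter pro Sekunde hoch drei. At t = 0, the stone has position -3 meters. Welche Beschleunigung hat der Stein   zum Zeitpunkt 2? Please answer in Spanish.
Tenemos la aceleración a(t) = 10. Sustituyendo t = 2: a(2) = 10.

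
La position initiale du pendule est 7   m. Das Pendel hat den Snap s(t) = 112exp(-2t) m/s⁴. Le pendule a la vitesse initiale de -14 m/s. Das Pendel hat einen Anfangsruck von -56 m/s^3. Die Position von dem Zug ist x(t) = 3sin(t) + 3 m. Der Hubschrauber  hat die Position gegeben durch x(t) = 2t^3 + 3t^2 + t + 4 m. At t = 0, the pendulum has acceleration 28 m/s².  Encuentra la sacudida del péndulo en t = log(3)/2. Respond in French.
Nous devons intégrer notre équation du snap s(t) = 112·exp(-2·t) 1 fois. La primitive du snap est le jerk. En utilisant j(0) = -56, nous obtenons j(t) = -56·exp(-2·t). Nous avons le jerk j(t) = -56·exp(-2·t). En substituant t = log(3)/2: j(log(3)/2) = -56/3.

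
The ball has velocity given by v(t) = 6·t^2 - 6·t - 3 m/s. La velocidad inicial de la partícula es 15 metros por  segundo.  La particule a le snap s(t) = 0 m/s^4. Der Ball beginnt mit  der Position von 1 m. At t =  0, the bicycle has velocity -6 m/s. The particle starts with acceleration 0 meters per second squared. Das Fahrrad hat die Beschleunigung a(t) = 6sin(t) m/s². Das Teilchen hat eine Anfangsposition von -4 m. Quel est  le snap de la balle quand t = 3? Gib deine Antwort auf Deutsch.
Ausgehend von der Geschwindigkeit v(t) = 6·t^2 - 6·t - 3, nehmen wir 3 Ableitungen. Durch Ableiten von der Geschwindigkeit erhalten wir die Beschleunigung: a(t) = 12·t - 6. Die Ableitung von der Beschleunigung ergibt den Ruck: j(t) = 12. Mit d/dt von j(t) finden wir s(t) = 0. Aus der Gleichung für den Snap s(t) = 0, setzen wir t = 3 ein und erhalten s = 0.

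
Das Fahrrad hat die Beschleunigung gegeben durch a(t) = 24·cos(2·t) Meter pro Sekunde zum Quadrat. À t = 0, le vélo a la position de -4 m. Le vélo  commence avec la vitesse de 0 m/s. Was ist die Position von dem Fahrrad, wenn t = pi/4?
Wir müssen unsere Gleichung für die Beschleunigung a(t) = 24·cos(2·t) 2-mal integrieren. Durch Integration von der Beschleunigung und Verwendung der Anfangsbedingung v(0) = 0, erhalten wir v(t) = 12·sin(2·t). Das Integral von der Geschwindigkeit, mit x(0) = -4, ergibt die Position: x(t) = 2 - 6·cos(2·t). Wir haben die Position x(t) = 2 - 6·cos(2·t). Durch Einsetzen von t = pi/4: x(pi/4) = 2.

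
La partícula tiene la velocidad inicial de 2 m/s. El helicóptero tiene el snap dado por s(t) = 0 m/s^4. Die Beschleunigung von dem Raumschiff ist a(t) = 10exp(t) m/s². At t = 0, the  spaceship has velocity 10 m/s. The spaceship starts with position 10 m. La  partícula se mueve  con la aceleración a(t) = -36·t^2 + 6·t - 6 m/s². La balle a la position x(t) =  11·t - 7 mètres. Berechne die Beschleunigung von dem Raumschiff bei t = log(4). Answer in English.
From the given acceleration equation a(t) = 10·exp(t), we substitute t = log(4) to get a = 40.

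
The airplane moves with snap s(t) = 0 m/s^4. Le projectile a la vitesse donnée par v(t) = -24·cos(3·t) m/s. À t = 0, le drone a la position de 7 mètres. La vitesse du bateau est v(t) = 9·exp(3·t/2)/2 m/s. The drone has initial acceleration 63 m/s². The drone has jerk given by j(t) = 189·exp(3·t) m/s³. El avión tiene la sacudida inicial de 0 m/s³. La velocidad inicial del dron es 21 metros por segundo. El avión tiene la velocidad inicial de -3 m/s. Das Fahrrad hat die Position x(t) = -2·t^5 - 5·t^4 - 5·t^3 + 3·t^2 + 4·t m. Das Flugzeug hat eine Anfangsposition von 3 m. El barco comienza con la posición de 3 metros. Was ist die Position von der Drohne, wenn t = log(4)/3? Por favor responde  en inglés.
To find the answer, we compute 3 antiderivatives of j(t) = 189·exp(3·t). The integral of jerk is acceleration. Using a(0) = 63, we get a(t) = 63·exp(3·t). The antiderivative of acceleration is velocity. Using v(0) = 21, we get v(t) = 21·exp(3·t). Taking ∫v(t)dt and applying x(0) = 7, we find x(t) = 7·exp(3·t). We have position x(t) = 7·exp(3·t). Substituting t = log(4)/3: x(log(4)/3) = 28.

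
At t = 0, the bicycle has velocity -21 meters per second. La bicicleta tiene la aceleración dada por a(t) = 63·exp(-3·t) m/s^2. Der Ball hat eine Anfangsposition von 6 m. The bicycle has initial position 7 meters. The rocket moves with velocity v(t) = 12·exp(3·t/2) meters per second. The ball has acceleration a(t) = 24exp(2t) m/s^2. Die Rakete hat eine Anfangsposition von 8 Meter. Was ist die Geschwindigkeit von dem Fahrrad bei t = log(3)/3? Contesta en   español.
Partiendo de la aceleración a(t) = 63·exp(-3·t), tomamos 1 integral. Integrando la aceleración y usando la condición inicial v(0) = -21, obtenemos v(t) = -21·exp(-3·t). Tenemos la velocidad v(t) = -21·exp(-3·t). Sustituyendo t = log(3)/3: v(log(3)/3) = -7.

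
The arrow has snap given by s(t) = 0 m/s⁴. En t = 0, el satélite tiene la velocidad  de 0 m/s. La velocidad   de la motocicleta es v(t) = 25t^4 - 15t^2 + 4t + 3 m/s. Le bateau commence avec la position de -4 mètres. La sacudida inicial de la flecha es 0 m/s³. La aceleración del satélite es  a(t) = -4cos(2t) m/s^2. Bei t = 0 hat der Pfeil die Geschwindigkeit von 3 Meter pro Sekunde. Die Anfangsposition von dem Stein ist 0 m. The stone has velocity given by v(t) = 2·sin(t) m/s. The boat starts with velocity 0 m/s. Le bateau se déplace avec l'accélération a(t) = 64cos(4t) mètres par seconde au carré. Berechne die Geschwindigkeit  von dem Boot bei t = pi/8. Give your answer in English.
To solve this, we need to take 1 integral of our acceleration equation a(t) = 64·cos(4·t). Taking ∫a(t)dt and applying v(0) = 0, we find v(t) = 16·sin(4·t). We have velocity v(t) = 16·sin(4·t). Substituting t = pi/8: v(pi/8) = 16.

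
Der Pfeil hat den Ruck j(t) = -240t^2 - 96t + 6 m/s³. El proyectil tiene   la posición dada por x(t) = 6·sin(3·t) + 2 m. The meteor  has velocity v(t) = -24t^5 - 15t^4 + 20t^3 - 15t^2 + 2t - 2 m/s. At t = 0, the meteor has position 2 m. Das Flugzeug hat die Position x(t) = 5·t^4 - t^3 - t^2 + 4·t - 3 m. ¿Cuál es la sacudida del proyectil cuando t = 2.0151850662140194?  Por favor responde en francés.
Pour résoudre ceci, nous devons prendre 3 dérivées de notre équation de la position x(t) = 6·sin(3·t) + 2. En prenant d/dt de x(t), nous trouvons v(t) = 18·cos(3·t). La dérivée de la vitesse donne l'accélération: a(t) = -54·sin(3·t). En dérivant l'accélération, nous obtenons le jerk: j(t) = -162·cos(3·t). Nous avons le jerk j(t) = -162·cos(3·t). En substituant t = 2.0151850662140194: j(2.0151850662140194) = -157.447569319564.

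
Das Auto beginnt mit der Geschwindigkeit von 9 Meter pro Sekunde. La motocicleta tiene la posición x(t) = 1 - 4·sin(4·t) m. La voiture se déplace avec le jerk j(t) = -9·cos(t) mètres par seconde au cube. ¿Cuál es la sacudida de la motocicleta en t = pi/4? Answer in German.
Wir müssen unsere Gleichung für die Position x(t) = 1 - 4·sin(4·t) 3-mal ableiten. Die Ableitung von der Position ergibt die Geschwindigkeit: v(t) = -16·cos(4·t). Durch Ableiten von der Geschwindigkeit erhalten wir die Beschleunigung: a(t) = 64·sin(4·t). Mit d/dt von a(t) finden wir j(t) = 256·cos(4·t). Aus der Gleichung für den Ruck j(t) = 256·cos(4·t), setzen wir t = pi/4 ein und erhalten j = -256.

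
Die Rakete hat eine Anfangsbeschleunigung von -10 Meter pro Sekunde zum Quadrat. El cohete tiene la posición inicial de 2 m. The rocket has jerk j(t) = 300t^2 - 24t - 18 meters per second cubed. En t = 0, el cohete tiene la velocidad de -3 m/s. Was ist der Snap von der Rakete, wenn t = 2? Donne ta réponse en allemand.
Wir müssen unsere Gleichung für den Ruck j(t) = 300·t^2 - 24·t - 18 1-mal ableiten. Mit d/dt von j(t) finden wir s(t) = 600·t - 24. Aus der Gleichung für den Snap s(t) = 600·t - 24, setzen wir t = 2 ein und erhalten s = 1176.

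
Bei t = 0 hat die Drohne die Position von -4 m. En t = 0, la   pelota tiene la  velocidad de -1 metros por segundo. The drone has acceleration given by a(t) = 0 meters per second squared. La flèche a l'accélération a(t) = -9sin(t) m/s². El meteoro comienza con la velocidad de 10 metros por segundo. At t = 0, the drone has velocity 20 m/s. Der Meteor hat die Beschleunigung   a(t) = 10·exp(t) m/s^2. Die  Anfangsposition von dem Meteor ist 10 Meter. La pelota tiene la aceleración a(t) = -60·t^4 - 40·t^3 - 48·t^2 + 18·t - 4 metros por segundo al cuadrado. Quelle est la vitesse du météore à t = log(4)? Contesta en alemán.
Wir müssen das Integral unserer Gleichung für die Beschleunigung a(t) = 10·exp(t) 1-mal finden. Durch Integration von der Beschleunigung und Verwendung der Anfangsbedingung v(0) = 10, erhalten wir v(t) = 10·exp(t). Aus der Gleichung für die Geschwindigkeit v(t) = 10·exp(t), setzen wir t = log(4) ein und erhalten v = 40.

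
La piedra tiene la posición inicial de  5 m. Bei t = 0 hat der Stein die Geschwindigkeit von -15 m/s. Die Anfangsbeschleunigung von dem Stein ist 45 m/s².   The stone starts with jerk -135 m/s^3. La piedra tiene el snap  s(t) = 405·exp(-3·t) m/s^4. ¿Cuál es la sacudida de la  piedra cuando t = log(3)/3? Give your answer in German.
Um dies zu lösen, müssen wir 1 Stammfunktion unserer Gleichung für den Snap s(t) = 405·exp(-3·t) finden. Die Stammfunktion von dem Snap, mit j(0) = -135, ergibt den Ruck: j(t) = -135·exp(-3·t). Wir haben den Ruck j(t) = -135·exp(-3·t). Durch Einsetzen von t = log(3)/3: j(log(3)/3) = -45.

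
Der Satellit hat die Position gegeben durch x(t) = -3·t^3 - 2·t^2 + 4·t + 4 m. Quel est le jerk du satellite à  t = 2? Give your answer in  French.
En partant de la position x(t) = -3·t^3 - 2·t^2 + 4·t + 4, nous prenons 3 dérivées. La dérivée de la position donne la vitesse: v(t) = -9·t^2 - 4·t + 4. La dérivée de la vitesse donne l'accélération: a(t) = -18·t - 4. En prenant d/dt de a(t), nous trouvons j(t) = -18. De l'équation du jerk j(t) = -18, nous substituons t = 2 pour obtenir j = -18.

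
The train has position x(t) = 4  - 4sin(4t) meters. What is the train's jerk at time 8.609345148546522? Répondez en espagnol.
Partiendo de la posición x(t) = 4 - 4·sin(4·t), tomamos 3 derivadas. Derivando la posición, obtenemos la velocidad: v(t) = -16·cos(4·t). Derivando la velocidad, obtenemos la aceleración: a(t) = 64·sin(4·t). La derivada de la aceleración da la sacudida: j(t) = 256·cos(4·t). Tenemos la sacudida j(t) = 256·cos(4·t). Sustituyendo t = 8.609345148546522: j(8.609345148546522) = -254.154760900910.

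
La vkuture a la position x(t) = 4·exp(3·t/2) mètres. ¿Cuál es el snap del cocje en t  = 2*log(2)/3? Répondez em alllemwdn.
Um dies zu lösen, müssen wir 4 Ableitungen unserer Gleichung für die Position x(t) = 4·exp(3·t/2) nehmen. Mit d/dt von x(t) finden wir v(t) = 6·exp(3·t/2). Die Ableitung von der Geschwindigkeit ergibt die Beschleunigung: a(t) = 9·exp(3·t/2). Durch Ableiten von der Beschleunigung erhalten wir den Ruck: j(t) = 27·exp(3·t/2)/2. Durch Ableiten von dem Ruck erhalten wir den Snap: s(t) = 81·exp(3·t/2)/4. Aus der Gleichung für den Snap s(t) = 81·exp(3·t/2)/4, setzen wir t = 2*log(2)/3 ein und erhalten s = 81/2.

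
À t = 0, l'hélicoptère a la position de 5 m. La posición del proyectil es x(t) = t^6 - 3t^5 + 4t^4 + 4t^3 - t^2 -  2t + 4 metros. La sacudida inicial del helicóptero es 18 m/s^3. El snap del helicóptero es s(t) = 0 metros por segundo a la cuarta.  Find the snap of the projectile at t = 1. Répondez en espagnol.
Debemos derivar nuestra ecuación de la posición x(t) = t^6 - 3·t^5 + 4·t^4 + 4·t^3 - t^2 - 2·t + 4 4 veces. La derivada de la posición da la velocidad: v(t) = 6·t^5 - 15·t^4 + 16·t^3 + 12·t^2 - 2·t - 2. Tomando d/dt de v(t), encontramos a(t) = 30·t^4 - 60·t^3 + 48·t^2 + 24·t - 2. Derivando la aceleración, obtenemos la sacudida: j(t) = 120·t^3 - 180·t^2 + 96·t + 24. Derivando la sacudida, obtenemos el snap: s(t) = 360·t^2 - 360·t + 96. De la ecuación del snap s(t) = 360·t^2 - 360·t + 96, sustituimos t = 1 para obtener s = 96.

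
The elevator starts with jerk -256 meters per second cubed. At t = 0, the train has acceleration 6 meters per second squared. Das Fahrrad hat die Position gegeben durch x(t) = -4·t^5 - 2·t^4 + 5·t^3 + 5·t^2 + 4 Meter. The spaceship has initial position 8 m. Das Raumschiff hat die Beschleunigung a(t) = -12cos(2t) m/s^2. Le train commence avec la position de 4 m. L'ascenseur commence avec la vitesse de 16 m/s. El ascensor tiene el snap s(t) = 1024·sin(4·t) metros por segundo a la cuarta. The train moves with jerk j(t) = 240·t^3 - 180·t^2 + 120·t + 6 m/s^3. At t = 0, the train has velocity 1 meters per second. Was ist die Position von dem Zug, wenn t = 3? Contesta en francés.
En partant du jerk j(t) = 240·t^3 - 180·t^2 + 120·t + 6, nous prenons 3 primitives. L'intégrale du jerk, avec a(0) = 6, donne l'accélération: a(t) = 60·t^4 - 60·t^3 + 60·t^2 + 6·t + 6. En prenant ∫a(t)dt et en appliquant v(0) = 1, nous trouvons v(t) = 12·t^5 - 15·t^4 + 20·t^3 + 3·t^2 + 6·t + 1. En intégrant la vitesse et en utilisant la condition initiale x(0) = 4, nous obtenons x(t) = 2·t^6 - 3·t^5 + 5·t^4 + t^3 + 3·t^2 + t + 4. Nous avons la position x(t) = 2·t^6 - 3·t^5 + 5·t^4 + t^3 + 3·t^2 + t + 4. En substituant t = 3: x(3) = 1195.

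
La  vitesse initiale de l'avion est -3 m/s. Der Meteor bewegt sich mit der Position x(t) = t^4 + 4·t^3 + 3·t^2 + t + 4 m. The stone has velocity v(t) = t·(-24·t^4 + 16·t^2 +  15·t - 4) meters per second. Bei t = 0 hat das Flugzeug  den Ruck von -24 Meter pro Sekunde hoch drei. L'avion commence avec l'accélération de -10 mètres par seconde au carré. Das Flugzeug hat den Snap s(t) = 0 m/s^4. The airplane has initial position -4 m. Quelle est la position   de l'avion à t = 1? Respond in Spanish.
Partiendo del snap s(t) = 0, tomamos 4 antiderivadas. Tomando ∫s(t)dt y aplicando j(0) = -24, encontramos j(t) = -24. Tomando ∫j(t)dt y aplicando a(0) = -10, encontramos a(t) = -24·t - 10. Integrando la aceleración y usando la condición inicial v(0) = -3, obtenemos v(t) = -12·t^2 - 10·t - 3. La integral de la velocidad es la posición. Usando x(0) = -4, obtenemos x(t) = -4·t^3 - 5·t^2 - 3·t - 4. Usando x(t) = -4·t^3 - 5·t^2 - 3·t - 4 y sustituyendo t = 1, encontramos x = -16.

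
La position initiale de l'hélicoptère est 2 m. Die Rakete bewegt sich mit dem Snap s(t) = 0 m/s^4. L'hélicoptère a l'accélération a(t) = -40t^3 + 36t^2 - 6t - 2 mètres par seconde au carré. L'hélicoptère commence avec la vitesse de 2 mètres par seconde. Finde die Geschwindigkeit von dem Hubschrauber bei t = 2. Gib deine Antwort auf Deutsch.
Um dies zu lösen, müssen wir 1 Integral unserer Gleichung für die Beschleunigung a(t) = -40·t^3 + 36·t^2 - 6·t - 2 finden. Das Integral von der Beschleunigung ist die Geschwindigkeit. Mit v(0) = 2 erhalten wir v(t) = -10·t^4 + 12·t^3 - 3·t^2 - 2·t + 2. Aus der Gleichung für die Geschwindigkeit v(t) = -10·t^4 + 12·t^3 - 3·t^2 - 2·t + 2, setzen wir t = 2 ein und erhalten v = -78.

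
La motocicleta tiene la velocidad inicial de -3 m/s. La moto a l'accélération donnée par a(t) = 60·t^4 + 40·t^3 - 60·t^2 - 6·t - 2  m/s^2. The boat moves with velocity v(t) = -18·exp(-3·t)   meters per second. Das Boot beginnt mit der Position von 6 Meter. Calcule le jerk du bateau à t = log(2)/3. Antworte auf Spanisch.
Para resolver esto, necesitamos tomar 2 derivadas de nuestra ecuación de la velocidad v(t) = -18·exp(-3·t). La derivada de la velocidad da la aceleración: a(t) = 54·exp(-3·t). Tomando d/dt de a(t), encontramos j(t) = -162·exp(-3·t). Tenemos la sacudida j(t) = -162·exp(-3·t). Sustituyendo t = log(2)/3: j(log(2)/3) = -81.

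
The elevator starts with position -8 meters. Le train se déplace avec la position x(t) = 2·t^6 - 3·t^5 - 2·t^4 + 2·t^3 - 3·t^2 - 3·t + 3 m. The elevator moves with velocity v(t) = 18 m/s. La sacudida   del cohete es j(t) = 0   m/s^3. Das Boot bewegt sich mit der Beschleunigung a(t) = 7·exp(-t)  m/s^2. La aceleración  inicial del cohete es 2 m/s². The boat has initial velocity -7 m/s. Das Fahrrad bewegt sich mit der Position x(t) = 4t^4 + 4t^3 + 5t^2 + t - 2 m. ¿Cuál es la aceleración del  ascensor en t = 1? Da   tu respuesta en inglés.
To solve this, we need to take 1 derivative of our velocity equation v(t) = 18. The derivative of velocity gives acceleration: a(t) = 0. From the given acceleration equation a(t) = 0, we substitute t = 1 to get a = 0.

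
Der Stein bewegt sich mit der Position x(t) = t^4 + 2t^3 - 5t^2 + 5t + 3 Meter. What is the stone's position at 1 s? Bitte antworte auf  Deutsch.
Mit x(t) = t^4 + 2·t^3 - 5·t^2 + 5·t + 3 und Einsetzen von t = 1, finden wir x = 6.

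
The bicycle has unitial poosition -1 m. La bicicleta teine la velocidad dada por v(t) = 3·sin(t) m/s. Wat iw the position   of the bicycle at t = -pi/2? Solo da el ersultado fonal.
The answer is 2.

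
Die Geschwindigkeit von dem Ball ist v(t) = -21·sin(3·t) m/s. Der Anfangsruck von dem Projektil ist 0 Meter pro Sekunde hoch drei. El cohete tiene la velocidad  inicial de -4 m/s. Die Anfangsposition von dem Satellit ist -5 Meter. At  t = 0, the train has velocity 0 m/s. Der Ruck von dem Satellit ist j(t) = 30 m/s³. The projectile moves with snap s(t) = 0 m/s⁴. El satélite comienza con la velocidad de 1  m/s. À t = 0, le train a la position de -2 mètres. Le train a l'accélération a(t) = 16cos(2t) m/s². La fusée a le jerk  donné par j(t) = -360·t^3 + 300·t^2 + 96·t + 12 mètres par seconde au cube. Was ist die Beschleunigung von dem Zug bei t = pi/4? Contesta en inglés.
From the given acceleration equation a(t) = 16·cos(2·t), we substitute t = pi/4 to get a = 0.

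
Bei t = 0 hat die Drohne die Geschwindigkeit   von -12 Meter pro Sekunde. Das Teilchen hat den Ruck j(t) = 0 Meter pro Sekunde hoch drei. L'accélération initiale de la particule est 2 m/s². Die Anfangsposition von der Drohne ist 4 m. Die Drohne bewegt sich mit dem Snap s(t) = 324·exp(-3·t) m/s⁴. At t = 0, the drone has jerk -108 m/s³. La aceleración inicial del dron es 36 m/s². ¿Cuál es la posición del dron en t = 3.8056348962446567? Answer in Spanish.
Necesitamos integrar nuestra ecuación del snap s(t) = 324·exp(-3·t) 4 veces. Integrando el snap y usando la condición inicial j(0) = -108, obtenemos j(t) = -108·exp(-3·t). La antiderivada de la sacudida, con a(0) = 36, da la aceleración: a(t) = 36·exp(-3·t). La integral de la aceleración es la velocidad. Usando v(0) = -12, obtenemos v(t) = -12·exp(-3·t). La integral de la velocidad es la posición. Usando x(0) = 4, obtenemos x(t) = 4·exp(-3·t). Tenemos la posición x(t) = 4·exp(-3·t). Sustituyendo t = 3.8056348962446567: x(3.8056348962446567) = 0.0000440312773544772.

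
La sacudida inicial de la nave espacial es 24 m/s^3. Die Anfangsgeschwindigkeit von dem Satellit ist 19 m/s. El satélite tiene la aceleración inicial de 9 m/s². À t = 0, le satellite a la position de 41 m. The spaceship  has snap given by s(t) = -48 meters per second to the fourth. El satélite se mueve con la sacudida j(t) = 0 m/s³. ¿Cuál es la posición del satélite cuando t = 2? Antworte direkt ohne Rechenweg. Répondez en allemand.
x(2) = 97.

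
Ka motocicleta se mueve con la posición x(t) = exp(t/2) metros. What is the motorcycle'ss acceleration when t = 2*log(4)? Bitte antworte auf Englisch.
Starting from position x(t) = exp(t/2), we take 2 derivatives. Taking d/dt of x(t), we find v(t) = exp(t/2)/2. Differentiating velocity, we get acceleration: a(t) = exp(t/2)/4. We have acceleration a(t) = exp(t/2)/4. Substituting t = 2*log(4): a(2*log(4)) = 1.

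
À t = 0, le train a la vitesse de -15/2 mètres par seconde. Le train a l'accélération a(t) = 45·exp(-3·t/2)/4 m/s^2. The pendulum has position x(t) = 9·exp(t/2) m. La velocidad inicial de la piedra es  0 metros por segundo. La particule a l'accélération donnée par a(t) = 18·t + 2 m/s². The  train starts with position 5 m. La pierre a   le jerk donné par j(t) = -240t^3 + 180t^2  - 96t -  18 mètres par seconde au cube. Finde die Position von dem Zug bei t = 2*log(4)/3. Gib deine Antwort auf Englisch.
To solve this, we need to take 2 integrals of our acceleration equation a(t) = 45·exp(-3·t/2)/4. Taking ∫a(t)dt and applying v(0) = -15/2, we find v(t) = -15·exp(-3·t/2)/2. Finding the integral of v(t) and using x(0) = 5: x(t) = 5·exp(-3·t/2). From the given position equation x(t) = 5·exp(-3·t/2), we substitute t = 2*log(4)/3 to get x = 5/4.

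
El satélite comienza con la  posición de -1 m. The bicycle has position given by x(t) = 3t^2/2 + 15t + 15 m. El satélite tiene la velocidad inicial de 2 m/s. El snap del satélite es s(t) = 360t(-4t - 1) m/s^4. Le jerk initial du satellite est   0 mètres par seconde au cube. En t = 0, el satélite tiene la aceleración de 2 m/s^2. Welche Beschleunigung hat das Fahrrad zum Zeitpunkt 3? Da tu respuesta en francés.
Nous devons dériver notre équation de la position x(t) = 3·t^2/2 + 15·t + 15 2 fois. En dérivant la position, nous obtenons la vitesse: v(t) = 3·t + 15. En dérivant la vitesse, nous obtenons l'accélération: a(t) = 3. De l'équation de l'accélération a(t) = 3, nous substituons t = 3 pour obtenir a = 3.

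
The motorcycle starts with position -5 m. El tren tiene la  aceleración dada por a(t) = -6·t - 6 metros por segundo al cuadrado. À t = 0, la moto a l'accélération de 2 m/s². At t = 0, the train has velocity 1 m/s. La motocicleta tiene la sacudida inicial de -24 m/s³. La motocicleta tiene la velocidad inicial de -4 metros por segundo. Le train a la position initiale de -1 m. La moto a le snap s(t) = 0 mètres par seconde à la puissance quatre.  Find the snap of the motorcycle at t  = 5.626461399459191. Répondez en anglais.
We have snap s(t) = 0. Substituting t = 5.626461399459191: s(5.626461399459191) = 0.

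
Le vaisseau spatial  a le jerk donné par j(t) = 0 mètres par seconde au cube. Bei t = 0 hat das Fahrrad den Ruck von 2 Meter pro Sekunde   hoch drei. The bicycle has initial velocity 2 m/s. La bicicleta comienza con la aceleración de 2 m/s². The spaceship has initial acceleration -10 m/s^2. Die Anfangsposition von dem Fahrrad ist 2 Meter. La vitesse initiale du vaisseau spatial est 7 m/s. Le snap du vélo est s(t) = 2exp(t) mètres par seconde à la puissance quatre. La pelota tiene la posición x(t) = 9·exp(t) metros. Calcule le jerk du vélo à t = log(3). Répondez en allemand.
Ausgehend von dem Snap s(t) = 2·exp(t), nehmen wir 1 Integral. Durch Integration von dem Snap und Verwendung der Anfangsbedingung j(0) = 2, erhalten wir j(t) = 2·exp(t). Aus der Gleichung für den Ruck j(t) = 2·exp(t), setzen wir t = log(3) ein und erhalten j = 6.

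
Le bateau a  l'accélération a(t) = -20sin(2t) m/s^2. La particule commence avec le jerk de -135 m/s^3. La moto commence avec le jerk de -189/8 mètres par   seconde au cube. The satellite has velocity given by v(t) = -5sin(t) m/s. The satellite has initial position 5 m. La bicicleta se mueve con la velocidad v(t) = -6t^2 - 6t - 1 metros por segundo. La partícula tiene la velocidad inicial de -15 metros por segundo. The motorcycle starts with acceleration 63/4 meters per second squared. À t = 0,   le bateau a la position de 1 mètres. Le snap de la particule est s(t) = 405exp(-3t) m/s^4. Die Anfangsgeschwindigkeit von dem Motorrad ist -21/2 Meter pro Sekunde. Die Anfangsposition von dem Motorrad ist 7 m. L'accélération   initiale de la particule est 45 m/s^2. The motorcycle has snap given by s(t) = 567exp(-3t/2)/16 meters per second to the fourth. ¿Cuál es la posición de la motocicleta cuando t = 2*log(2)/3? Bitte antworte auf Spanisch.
Debemos encontrar la integral de nuestra ecuación del snap s(t) = 567·exp(-3·t/2)/16 4 veces. La integral del snap, con j(0) = -189/8, da la sacudida: j(t) = -189·exp(-3·t/2)/8. La integral de la sacudida, con a(0) = 63/4, da la aceleración: a(t) = 63·exp(-3·t/2)/4. La antiderivada de la aceleración es la velocidad. Usando v(0) = -21/2, obtenemos v(t) = -21·exp(-3·t/2)/2. La antiderivada de la velocidad, con x(0) = 7, da la posición: x(t) = 7·exp(-3·t/2). Usando x(t) = 7·exp(-3·t/2) y sustituyendo t = 2*log(2)/3, encontramos x = 7/2.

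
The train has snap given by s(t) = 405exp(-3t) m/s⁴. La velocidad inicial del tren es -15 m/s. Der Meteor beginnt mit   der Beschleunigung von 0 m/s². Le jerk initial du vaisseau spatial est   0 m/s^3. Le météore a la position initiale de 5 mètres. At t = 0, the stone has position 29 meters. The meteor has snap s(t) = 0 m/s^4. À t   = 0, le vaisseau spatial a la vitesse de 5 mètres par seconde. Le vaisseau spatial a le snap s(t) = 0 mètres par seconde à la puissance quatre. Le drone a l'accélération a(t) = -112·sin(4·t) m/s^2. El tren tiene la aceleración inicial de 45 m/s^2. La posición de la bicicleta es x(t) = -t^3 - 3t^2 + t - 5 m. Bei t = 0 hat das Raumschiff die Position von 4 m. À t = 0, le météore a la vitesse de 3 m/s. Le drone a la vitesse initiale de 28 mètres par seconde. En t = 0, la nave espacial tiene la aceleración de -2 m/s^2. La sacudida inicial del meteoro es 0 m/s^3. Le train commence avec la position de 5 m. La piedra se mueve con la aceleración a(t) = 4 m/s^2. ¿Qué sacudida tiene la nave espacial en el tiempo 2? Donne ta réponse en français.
Nous devons trouver l'intégrale de notre équation du snap s(t) = 0 1 fois. En prenant ∫s(t)dt et en appliquant j(0) = 0, nous trouvons j(t) = 0. En utilisant j(t) = 0 et en substituant t = 2, nous trouvons j = 0.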